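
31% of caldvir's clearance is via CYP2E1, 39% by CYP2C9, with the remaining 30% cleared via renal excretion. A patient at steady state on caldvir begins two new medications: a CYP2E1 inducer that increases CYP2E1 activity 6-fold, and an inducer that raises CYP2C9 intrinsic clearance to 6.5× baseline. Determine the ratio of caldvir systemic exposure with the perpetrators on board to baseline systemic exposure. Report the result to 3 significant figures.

The CYP2E1 pathway (31% of clearance) is boosted to 6× activity: 0.31 × 6 = 1.86.
The CYP2C9 pathway (39% of clearance) is boosted to 6.5× activity: 0.39 × 6.5 = 2.535.
The remaining 30% of clearance is unaffected.
CL_new/CL_old = 1.86 + 2.535 + 0.3 = 4.695.
Because systemic exposure varies inversely with clearance, the combined effect is 1 / 4.695 = 0.213.

0.213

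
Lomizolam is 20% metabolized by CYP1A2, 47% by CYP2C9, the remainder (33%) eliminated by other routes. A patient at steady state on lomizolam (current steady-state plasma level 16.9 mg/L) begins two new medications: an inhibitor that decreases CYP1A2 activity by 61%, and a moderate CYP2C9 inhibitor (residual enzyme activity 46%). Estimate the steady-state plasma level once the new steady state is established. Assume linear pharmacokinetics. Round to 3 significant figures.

27.1 mg/L

The CYP1A2 pathway (20% of clearance) is reduced to 0.39× activity: 0.2 × 0.39 = 0.078.
The CYP2C9 pathway (47% of clearance) falls to 0.46× activity: 0.47 × 0.46 = 0.2162.
The remaining 33% of clearance is unaffected.
Relative clearance = 0.078 + 0.2162 + 0.33 = 0.6242.
Dividing the baseline by the relative clearance: 16.9 / 0.6242 = 27.1 mg/L.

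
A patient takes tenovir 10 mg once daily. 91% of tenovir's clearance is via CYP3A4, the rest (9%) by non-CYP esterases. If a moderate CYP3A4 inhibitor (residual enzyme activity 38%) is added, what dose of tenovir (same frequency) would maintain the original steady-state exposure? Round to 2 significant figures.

4.4 mg

The CYP3A4 pathway (91% of clearance) falls to 0.38× activity: 0.91 × 0.38 = 0.3458.
Non-CYP routes (9%) are unchanged.
CL_new/CL_old = 0.3458 + 0.09 = 0.4358.
To maintain the same steady-state level, dose must scale with clearance: new dose = 10 × 0.4358 = 4.4 mg.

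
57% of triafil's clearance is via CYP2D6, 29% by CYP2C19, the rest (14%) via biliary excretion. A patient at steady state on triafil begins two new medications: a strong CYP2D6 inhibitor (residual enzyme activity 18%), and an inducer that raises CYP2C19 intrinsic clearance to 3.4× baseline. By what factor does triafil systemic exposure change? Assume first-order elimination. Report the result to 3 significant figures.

0.814

CYP2D6: 0.57 × 0.18 = 0.1026
CYP2C19: 0.29 × 3.4 = 0.986
Other: 0.14 (unchanged)
Relative clearance = 0.1026 + 0.986 + 0.14 = 1.2286.
Systemic exposure ∝ 1/CL: fold-change = 1 / 1.2286 = 0.814.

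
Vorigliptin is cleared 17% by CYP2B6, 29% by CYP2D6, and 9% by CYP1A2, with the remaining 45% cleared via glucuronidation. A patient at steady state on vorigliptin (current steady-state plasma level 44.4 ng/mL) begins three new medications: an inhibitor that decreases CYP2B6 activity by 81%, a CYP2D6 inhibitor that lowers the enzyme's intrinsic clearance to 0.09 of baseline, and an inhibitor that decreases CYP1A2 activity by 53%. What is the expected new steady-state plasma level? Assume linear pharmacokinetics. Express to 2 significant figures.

81 ng/mL

CYP2B6: 0.17 × 0.19 = 0.0323
CYP2D6: 0.29 × 0.09 = 0.0261
CYP1A2: 0.09 × 0.47 = 0.0423
Other: 0.45 (unchanged)
Relative clearance = 0.0323 + 0.0261 + 0.0423 + 0.45 = 0.5507.
Dividing the baseline by the relative clearance: 44.4 / 0.5507 = 81 ng/mL.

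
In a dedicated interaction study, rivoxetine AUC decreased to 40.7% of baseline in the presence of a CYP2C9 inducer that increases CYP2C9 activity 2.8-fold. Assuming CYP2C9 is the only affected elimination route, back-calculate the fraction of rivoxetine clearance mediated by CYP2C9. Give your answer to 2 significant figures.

Let fm be the CYP2C9 fraction. New clearance relative to baseline = fm × 2.8 + (1 − fm).
AUC ratio = 1 / (new CL fraction), so new CL fraction = 1 / 0.407 = 2.457.
fm × 2.8 + 1 − fm = 2.457  ⇒  fm × (2.8 − 1) = 1.457  ⇒  fm = 0.81.

0.81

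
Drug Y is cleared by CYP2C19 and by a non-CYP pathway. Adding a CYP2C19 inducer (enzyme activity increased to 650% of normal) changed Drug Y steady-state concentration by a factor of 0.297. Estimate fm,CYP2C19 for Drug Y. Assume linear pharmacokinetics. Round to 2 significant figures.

Call the CYP2C19 fraction fm. After the interaction, CL_new/CL_old = fm × 6.5 + (1 − fm).
Steady-state concentration ratio = 1 / (new CL fraction), so new CL fraction = 1 / 0.297 = 3.367.
fm × 6.5 + 1 − fm = 3.367  ⇒  fm × (6.5 − 1) = 2.367  ⇒  fm = 0.43.

0.43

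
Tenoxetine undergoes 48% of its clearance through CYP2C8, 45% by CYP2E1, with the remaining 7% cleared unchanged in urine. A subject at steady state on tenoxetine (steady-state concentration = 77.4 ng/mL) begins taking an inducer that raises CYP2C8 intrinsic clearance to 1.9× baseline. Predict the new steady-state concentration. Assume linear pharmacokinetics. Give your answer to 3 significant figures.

The CYP2C8 pathway (48% of clearance) rises to 1.9× activity: 0.48 × 1.9 = 0.912.
CYP2E1 (45%) and the residual 7% are unaffected.
CL_new/CL_old = 0.912 + 0.45 + 0.07 = 1.432.
Steady-state concentration ∝ 1/CL, so new value = 77.4 / 1.432 = 54.1 ng/mL.

54.1 ng/mL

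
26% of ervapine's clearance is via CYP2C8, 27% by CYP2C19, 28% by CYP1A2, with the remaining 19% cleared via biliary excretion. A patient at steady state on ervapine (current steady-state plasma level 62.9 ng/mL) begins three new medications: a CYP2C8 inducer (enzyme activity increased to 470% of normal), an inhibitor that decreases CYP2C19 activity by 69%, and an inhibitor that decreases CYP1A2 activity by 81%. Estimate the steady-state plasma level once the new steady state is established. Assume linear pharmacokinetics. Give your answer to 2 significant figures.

The CYP2C8 pathway (26% of clearance) is boosted to 4.7× activity: 0.26 × 4.7 = 1.222.
The CYP2C19 pathway (27% of clearance) drops to 0.31× activity: 0.27 × 0.31 = 0.0837.
The CYP1A2 pathway (28% of clearance) is reduced to 0.19× activity: 0.28 × 0.19 = 0.0532.
Non-CYP routes (19%) are unchanged.
New clearance relative to baseline: 1.222 + 0.0837 + 0.0532 + 0.19 = 1.5489.
Dividing the baseline by the relative clearance: 62.9 / 1.5489 = 41 ng/mL.

41 ng/mL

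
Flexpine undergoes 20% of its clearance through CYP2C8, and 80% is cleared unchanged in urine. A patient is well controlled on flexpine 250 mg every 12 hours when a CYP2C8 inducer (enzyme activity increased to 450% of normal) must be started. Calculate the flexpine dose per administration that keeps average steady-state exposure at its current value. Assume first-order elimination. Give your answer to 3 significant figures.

The CYP2C8 pathway (20% of clearance) increases to 4.5× activity: 0.2 × 4.5 = 0.9.
The remaining 80% of clearance is unaffected.
CL_new/CL_old = 0.9 + 0.8 = 1.7.
To maintain the same steady-state level, dose must scale with clearance: new dose = 250 × 1.7 = 425 mg.

425 mg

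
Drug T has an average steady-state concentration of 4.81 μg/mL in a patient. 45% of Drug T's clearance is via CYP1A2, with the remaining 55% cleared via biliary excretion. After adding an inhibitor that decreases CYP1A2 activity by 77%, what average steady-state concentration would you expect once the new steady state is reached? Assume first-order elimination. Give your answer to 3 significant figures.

CYP1A2: 0.45 × 0.23 = 0.1035
Other: 0.55 (unchanged)
New clearance relative to baseline: 0.1035 + 0.55 = 0.6535.
With dosing unchanged, average steady-state concentration scales as 1/CL: 4.81 / 0.6535 = 7.36 μg/mL.

7.36 μg/mL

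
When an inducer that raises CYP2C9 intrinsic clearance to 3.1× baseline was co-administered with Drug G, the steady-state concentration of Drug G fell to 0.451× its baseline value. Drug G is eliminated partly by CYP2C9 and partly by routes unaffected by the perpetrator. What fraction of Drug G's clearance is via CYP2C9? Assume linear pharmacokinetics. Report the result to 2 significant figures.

0.58

Call the CYP2C9 fraction fm. After the interaction, CL_new/CL_old = fm × 3.1 + (1 − fm).
Steady-state concentration ratio = 1 / (new CL fraction), so new CL fraction = 1 / 0.451 = 2.217.
fm × 3.1 + 1 − fm = 2.217  ⇒  fm × (3.1 − 1) = 1.217  ⇒  fm = 0.58.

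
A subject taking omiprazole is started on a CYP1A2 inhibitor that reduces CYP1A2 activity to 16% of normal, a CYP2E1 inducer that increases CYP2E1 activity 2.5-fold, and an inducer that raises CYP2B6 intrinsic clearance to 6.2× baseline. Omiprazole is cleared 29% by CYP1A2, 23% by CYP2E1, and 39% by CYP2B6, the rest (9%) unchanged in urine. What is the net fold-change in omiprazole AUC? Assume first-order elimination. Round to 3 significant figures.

The CYP1A2 pathway (29% of clearance) drops to 0.16× activity: 0.29 × 0.16 = 0.0464.
The CYP2E1 pathway (23% of clearance) increases to 2.5× activity: 0.23 × 2.5 = 0.575.
The CYP2B6 pathway (39% of clearance) increases to 6.2× activity: 0.39 × 6.2 = 2.418.
The remaining 9% of clearance is unaffected.
CL_new/CL_old = 0.0464 + 0.575 + 2.418 + 0.09 = 3.1294.
Because AUC varies inversely with clearance, the combined effect is 1 / 3.1294 = 0.320.

0.320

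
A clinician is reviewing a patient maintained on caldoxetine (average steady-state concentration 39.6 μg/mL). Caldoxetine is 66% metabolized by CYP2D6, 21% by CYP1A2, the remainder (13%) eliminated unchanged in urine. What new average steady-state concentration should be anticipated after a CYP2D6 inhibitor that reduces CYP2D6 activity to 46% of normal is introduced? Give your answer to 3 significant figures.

CYP2D6: 0.66 × 0.46 = 0.3036
CYP1A2: 0.21 (unchanged)
Other: 0.13 (unchanged)
New clearance relative to baseline: 0.3036 + 0.21 + 0.13 = 0.6436.
New average steady-state concentration = baseline ÷ relative clearance = 39.6 / 0.6436 = 61.5 μg/mL.

61.5 μg/mL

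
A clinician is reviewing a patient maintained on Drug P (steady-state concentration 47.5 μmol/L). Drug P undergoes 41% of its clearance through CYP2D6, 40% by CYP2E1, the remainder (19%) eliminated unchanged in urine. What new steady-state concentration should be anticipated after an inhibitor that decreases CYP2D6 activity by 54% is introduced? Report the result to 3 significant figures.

The CYP2D6 pathway (41% of clearance) falls to 0.46× activity: 0.41 × 0.46 = 0.1886.
CYP2E1 (40%) and the residual 19% are unaffected.
New clearance relative to baseline: 0.1886 + 0.4 + 0.19 = 0.7786.
Steady-state concentration ∝ 1/CL, so new value = 47.5 / 0.7786 = 61.0 μmol/L.

61.0 μmol/L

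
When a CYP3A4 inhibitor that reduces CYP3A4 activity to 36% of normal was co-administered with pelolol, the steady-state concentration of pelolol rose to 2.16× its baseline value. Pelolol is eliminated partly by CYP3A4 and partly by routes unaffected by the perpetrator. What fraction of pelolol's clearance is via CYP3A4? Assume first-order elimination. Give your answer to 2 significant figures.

Write x for the fraction cleared via CYP3A4. The observed steady-state concentration change means clearance fell to 1/2.16 = 0.463 of baseline.
Setting x·0.36 + (1 − x) = 0.463 and solving: x = (0.463 − 1)/(0.36 − 1) = 0.84.

0.84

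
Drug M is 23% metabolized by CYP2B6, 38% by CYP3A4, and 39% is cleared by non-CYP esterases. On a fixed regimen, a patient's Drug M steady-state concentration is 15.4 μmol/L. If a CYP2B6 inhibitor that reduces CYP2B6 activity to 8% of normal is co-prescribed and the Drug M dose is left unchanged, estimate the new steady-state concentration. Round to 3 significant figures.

The CYP2B6 pathway (23% of clearance) is reduced to 0.08× activity: 0.23 × 0.08 = 0.0184.
CYP3A4 (38%) and the residual 39% are unaffected.
CL_new/CL_old = 0.0184 + 0.38 + 0.39 = 0.7884.
Steady-state concentration ∝ 1/CL, so new value = 15.4 / 0.7884 = 19.5 μmol/L.

19.5 μmol/L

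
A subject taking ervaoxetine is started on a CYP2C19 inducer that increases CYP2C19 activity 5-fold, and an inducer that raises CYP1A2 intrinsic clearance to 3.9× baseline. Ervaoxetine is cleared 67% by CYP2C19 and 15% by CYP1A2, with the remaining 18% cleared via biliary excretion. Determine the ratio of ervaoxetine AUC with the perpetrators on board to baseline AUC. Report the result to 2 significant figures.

0.24

The CYP2C19 pathway (67% of clearance) is boosted to 5× activity: 0.67 × 5 = 3.35.
The CYP1A2 pathway (15% of clearance) increases to 3.9× activity: 0.15 × 3.9 = 0.585.
The remaining 18% of clearance is unaffected.
Relative clearance = 3.35 + 0.585 + 0.18 = 4.115.
AUC ∝ 1/CL: fold-change = 1 / 4.115 = 0.24.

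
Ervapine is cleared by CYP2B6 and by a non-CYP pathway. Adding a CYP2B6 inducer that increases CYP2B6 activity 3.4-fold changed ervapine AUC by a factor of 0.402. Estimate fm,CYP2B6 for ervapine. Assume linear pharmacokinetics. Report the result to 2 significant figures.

0.62

Let fm be the CYP2B6 fraction. New clearance relative to baseline = fm × 3.4 + (1 − fm).
AUC ratio = 1 / (new CL fraction), so new CL fraction = 1 / 0.402 = 2.488.
fm × 3.4 + 1 − fm = 2.488  ⇒  fm × (3.4 − 1) = 1.488  ⇒  fm = 0.62.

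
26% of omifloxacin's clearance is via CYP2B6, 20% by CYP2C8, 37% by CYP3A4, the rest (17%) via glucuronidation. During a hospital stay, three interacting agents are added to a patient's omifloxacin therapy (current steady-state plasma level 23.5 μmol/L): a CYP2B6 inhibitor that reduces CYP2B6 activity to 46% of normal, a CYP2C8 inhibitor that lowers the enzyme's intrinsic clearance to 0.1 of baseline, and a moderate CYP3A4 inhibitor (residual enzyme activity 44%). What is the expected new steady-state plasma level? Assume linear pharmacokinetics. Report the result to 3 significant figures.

49.7 μmol/L

CYP2B6: 0.26 × 0.46 = 0.1196
CYP2C8: 0.2 × 0.1 = 0.02
CYP3A4: 0.37 × 0.44 = 0.1628
Other: 0.17 (unchanged)
New clearance relative to baseline: 0.1196 + 0.02 + 0.1628 + 0.17 = 0.4724.
Steady-state plasma level ∝ 1/CL: new value = 23.5 / 0.4724 = 49.7 μmol/L.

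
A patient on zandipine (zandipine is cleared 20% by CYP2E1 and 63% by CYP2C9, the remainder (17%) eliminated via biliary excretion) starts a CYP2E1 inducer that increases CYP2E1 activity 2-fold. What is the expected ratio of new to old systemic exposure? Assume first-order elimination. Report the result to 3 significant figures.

CYP2E1: 0.2 × 2 = 0.4
CYP2C9: 0.63 (unchanged)
Other: 0.17 (unchanged)
CL_new/CL_old = 0.4 + 0.63 + 0.17 = 1.2.
Systemic exposure ratio = CL_old/CL_new = 1 / 1.2 = 0.833.

0.833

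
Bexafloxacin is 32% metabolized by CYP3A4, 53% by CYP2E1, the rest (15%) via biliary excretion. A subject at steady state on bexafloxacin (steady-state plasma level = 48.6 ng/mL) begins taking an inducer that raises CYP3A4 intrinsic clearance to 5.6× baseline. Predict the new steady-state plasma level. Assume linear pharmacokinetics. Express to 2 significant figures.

The CYP3A4 pathway (32% of clearance) rises to 5.6× activity: 0.32 × 5.6 = 1.792.
CYP2E1 (53%) and the residual 15% are unaffected.
New clearance relative to baseline: 1.792 + 0.53 + 0.15 = 2.472.
New steady-state plasma level = baseline ÷ relative clearance = 48.6 / 2.472 = 20 ng/mL.

20 ng/mL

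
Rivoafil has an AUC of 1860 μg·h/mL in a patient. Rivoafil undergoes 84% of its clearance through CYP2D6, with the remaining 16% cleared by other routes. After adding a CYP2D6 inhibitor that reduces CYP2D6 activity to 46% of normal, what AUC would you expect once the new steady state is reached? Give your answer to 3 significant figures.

3.40 × 10³ μg·h/mL

The CYP2D6 pathway (84% of clearance) falls to 0.46× activity: 0.84 × 0.46 = 0.3864.
The remaining 16% of clearance is unaffected.
Relative clearance = 0.3864 + 0.16 = 0.5464.
New AUC = baseline ÷ relative clearance = 1860 / 0.5464 = 3.40 × 10³ μg·h/mL.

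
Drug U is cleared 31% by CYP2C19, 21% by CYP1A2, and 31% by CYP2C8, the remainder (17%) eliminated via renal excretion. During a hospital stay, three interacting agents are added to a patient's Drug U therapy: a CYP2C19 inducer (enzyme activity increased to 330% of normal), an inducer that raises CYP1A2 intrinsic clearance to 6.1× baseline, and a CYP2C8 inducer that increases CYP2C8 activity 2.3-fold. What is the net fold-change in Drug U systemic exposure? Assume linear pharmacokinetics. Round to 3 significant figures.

0.314

The CYP2C19 pathway (31% of clearance) increases to 3.3× activity: 0.31 × 3.3 = 1.023.
The CYP1A2 pathway (21% of clearance) rises to 6.1× activity: 0.21 × 6.1 = 1.281.
The CYP2C8 pathway (31% of clearance) is boosted to 2.3× activity: 0.31 × 2.3 = 0.713.
Non-CYP routes (17%) are unchanged.
Relative clearance = 1.023 + 1.281 + 0.713 + 0.17 = 3.187.
Because systemic exposure varies inversely with clearance, the combined effect is 1 / 3.187 = 0.314.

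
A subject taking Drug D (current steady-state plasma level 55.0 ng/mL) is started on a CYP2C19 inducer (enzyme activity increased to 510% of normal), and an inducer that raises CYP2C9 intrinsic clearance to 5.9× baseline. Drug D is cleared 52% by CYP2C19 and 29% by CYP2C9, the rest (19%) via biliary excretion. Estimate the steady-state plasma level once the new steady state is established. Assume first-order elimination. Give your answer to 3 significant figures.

The CYP2C19 pathway (52% of clearance) rises to 5.1× activity: 0.52 × 5.1 = 2.652.
The CYP2C9 pathway (29% of clearance) rises to 5.9× activity: 0.29 × 5.9 = 1.711.
Non-CYP routes (19%) are unchanged.
CL_new/CL_old = 2.652 + 1.711 + 0.19 = 4.553.
New steady-state plasma level = 55.0 / 4.553 = 12.1 ng/mL (concentration scales inversely with clearance).

12.1 ng/mL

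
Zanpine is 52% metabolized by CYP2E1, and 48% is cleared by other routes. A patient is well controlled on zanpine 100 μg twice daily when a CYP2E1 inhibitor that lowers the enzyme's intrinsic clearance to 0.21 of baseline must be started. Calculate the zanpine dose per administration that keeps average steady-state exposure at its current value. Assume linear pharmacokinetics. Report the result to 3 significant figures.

CYP2E1: 0.52 × 0.21 = 0.1092
Other: 0.48 (unchanged)
CL_new/CL_old = 0.1092 + 0.48 = 0.5892.
To maintain the same steady-state level, dose must scale with clearance: new dose = 100 × 0.5892 = 58.9 μg.

58.9 μg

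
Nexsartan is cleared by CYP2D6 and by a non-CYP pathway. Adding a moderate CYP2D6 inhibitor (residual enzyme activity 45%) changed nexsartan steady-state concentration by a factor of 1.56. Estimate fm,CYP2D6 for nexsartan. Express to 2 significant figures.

0.65

Let fm be the CYP2D6 fraction. New clearance relative to baseline = fm × 0.45 + (1 − fm).
Steady-state concentration ratio = 1 / (new CL fraction), so new CL fraction = 1 / 1.56 = 0.641.
fm × 0.45 + 1 − fm = 0.641  ⇒  fm × (0.45 − 1) = −0.359  ⇒  fm = 0.65.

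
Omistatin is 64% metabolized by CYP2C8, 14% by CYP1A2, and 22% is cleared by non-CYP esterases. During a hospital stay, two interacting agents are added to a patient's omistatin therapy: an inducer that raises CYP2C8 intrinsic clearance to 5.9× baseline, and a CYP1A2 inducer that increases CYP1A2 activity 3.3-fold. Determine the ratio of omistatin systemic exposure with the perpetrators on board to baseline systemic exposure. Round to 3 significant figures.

The CYP2C8 pathway (64% of clearance) increases to 5.9× activity: 0.64 × 5.9 = 3.776.
The CYP1A2 pathway (14% of clearance) is boosted to 3.3× activity: 0.14 × 3.3 = 0.462.
Non-CYP routes (22%) are unchanged.
New clearance relative to baseline: 3.776 + 0.462 + 0.22 = 4.458.
Systemic exposure ∝ 1/CL: fold-change = 1 / 4.458 = 0.224.

0.224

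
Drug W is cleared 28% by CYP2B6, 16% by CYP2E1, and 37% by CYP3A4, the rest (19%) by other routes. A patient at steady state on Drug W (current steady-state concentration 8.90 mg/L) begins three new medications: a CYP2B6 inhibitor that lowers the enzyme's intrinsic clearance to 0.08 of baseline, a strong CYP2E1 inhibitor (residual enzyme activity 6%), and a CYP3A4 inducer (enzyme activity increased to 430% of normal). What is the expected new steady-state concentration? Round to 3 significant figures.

4.91 mg/L

The CYP2B6 pathway (28% of clearance) is reduced to 0.08× activity: 0.28 × 0.08 = 0.0224.
The CYP2E1 pathway (16% of clearance) drops to 0.06× activity: 0.16 × 0.06 = 0.0096.
The CYP3A4 pathway (37% of clearance) is boosted to 4.3× activity: 0.37 × 4.3 = 1.591.
The remaining 19% of clearance is unaffected.
CL_new/CL_old = 0.0224 + 0.0096 + 1.591 + 0.19 = 1.813.
New steady-state concentration = 8.90 / 1.813 = 4.91 mg/L (concentration scales inversely with clearance).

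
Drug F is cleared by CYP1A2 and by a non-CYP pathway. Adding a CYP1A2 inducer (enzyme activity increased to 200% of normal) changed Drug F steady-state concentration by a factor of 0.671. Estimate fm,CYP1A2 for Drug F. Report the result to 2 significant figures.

CL'/CL = 1 / 0.671 = 1.49
2·fm + (1 − fm) = 1.49
fm = (1.49 − 1) / (2 − 1) = 0.49

0.49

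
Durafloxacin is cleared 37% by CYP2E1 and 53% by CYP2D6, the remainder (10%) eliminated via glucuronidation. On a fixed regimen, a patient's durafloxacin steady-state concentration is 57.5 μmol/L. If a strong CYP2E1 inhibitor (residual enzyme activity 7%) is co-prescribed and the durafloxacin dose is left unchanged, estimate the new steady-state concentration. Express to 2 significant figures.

88 μmol/L

The CYP2E1 pathway (37% of clearance) is reduced to 0.07× activity: 0.37 × 0.07 = 0.0259.
CYP2D6 (53%) and the residual 10% are unaffected.
New clearance relative to baseline: 0.0259 + 0.53 + 0.1 = 0.6559.
New steady-state concentration = baseline ÷ relative clearance = 57.5 / 0.6559 = 88 μmol/L.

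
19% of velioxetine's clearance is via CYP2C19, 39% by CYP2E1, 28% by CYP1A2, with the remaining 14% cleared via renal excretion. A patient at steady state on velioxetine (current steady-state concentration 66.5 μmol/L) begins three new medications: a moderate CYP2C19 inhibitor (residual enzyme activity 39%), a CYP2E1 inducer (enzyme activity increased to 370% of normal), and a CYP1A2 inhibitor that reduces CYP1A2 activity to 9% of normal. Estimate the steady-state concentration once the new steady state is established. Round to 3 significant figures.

39.5 μmol/L

The CYP2C19 pathway (19% of clearance) falls to 0.39× activity: 0.19 × 0.39 = 0.0741.
The CYP2E1 pathway (39% of clearance) is boosted to 3.7× activity: 0.39 × 3.7 = 1.443.
The CYP1A2 pathway (28% of clearance) falls to 0.09× activity: 0.28 × 0.09 = 0.0252.
Non-CYP routes (14%) are unchanged.
New clearance relative to baseline: 0.0741 + 1.443 + 0.0252 + 0.14 = 1.6823.
New steady-state concentration = 66.5 / 1.6823 = 39.5 μmol/L (concentration scales inversely with clearance).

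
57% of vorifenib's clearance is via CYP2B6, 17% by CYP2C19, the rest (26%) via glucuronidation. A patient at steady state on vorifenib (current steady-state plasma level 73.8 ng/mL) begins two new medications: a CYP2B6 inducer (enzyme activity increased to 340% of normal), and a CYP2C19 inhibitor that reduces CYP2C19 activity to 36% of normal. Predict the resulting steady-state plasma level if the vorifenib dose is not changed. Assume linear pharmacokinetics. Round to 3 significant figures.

The CYP2B6 pathway (57% of clearance) is boosted to 3.4× activity: 0.57 × 3.4 = 1.938.
The CYP2C19 pathway (17% of clearance) drops to 0.36× activity: 0.17 × 0.36 = 0.0612.
The remaining 26% of clearance is unaffected.
Relative clearance = 1.938 + 0.0612 + 0.26 = 2.2592.
New steady-state plasma level = 73.8 / 2.2592 = 32.7 ng/mL (concentration scales inversely with clearance).

32.7 ng/mL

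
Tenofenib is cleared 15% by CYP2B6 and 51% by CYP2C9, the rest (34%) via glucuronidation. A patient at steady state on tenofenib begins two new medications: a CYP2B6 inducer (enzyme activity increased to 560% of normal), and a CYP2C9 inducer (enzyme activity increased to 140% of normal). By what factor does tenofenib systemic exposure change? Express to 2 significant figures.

0.53

The CYP2B6 pathway (15% of clearance) rises to 5.6× activity: 0.15 × 5.6 = 0.84.
The CYP2C9 pathway (51% of clearance) rises to 1.4× activity: 0.51 × 1.4 = 0.714.
Non-CYP routes (34%) are unchanged.
New clearance relative to baseline: 0.84 + 0.714 + 0.34 = 1.894.
Net systemic exposure ratio = 1 / 1.894 = 0.53.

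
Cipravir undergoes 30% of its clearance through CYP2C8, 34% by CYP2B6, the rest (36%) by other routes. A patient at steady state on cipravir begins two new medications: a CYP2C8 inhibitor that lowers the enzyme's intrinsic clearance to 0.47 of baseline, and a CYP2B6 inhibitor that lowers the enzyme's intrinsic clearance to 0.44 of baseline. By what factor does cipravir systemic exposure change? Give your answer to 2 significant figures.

The CYP2C8 pathway (30% of clearance) is reduced to 0.47× activity: 0.3 × 0.47 = 0.141.
The CYP2B6 pathway (34% of clearance) drops to 0.44× activity: 0.34 × 0.44 = 0.1496.
The remaining 36% of clearance is unaffected.
CL_new/CL_old = 0.141 + 0.1496 + 0.36 = 0.6506.
Systemic exposure ∝ 1/CL: fold-change = 1 / 0.6506 = 1.5.

1.5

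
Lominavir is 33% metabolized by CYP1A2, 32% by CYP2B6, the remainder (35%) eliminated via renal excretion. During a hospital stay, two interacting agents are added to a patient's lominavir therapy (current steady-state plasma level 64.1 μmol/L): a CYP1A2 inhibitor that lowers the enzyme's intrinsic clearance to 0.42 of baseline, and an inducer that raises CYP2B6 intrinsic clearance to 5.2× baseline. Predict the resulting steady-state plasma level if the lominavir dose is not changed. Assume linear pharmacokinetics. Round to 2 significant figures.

The CYP1A2 pathway (33% of clearance) falls to 0.42× activity: 0.33 × 0.42 = 0.1386.
The CYP2B6 pathway (32% of clearance) rises to 5.2× activity: 0.32 × 5.2 = 1.664.
The remaining 35% of clearance is unaffected.
New clearance relative to baseline: 0.1386 + 1.664 + 0.35 = 2.1526.
Steady-state plasma level ∝ 1/CL: new value = 64.1 / 2.1526 = 30 μmol/L.

30 μmol/L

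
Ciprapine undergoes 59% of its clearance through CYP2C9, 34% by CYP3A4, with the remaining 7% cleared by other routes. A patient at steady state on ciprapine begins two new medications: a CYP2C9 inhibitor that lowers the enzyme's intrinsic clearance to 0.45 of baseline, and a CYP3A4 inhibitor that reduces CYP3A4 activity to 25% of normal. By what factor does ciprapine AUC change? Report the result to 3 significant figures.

2.38

The CYP2C9 pathway (59% of clearance) falls to 0.45× activity: 0.59 × 0.45 = 0.2655.
The CYP3A4 pathway (34% of clearance) drops to 0.25× activity: 0.34 × 0.25 = 0.085.
Non-CYP routes (7%) are unchanged.
CL_new/CL_old = 0.2655 + 0.085 + 0.07 = 0.4205.
AUC ∝ 1/CL: fold-change = 1 / 0.4205 = 2.38.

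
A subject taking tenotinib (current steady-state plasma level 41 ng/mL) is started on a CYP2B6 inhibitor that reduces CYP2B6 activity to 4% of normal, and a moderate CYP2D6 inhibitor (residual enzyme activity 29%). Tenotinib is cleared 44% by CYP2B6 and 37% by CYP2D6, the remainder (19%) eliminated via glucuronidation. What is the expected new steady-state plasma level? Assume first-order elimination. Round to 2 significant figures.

CYP2B6: 0.44 × 0.04 = 0.0176
CYP2D6: 0.37 × 0.29 = 0.1073
Other: 0.19 (unchanged)
Relative clearance = 0.0176 + 0.1073 + 0.19 = 0.3149.
Dividing the baseline by the relative clearance: 41 / 0.3149 = 1.3 × 10² ng/mL.

1.3 × 10² ng/mL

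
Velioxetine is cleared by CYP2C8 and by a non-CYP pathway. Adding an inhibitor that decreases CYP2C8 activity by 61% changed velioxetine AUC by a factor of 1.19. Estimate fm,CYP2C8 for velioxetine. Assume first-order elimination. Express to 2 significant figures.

Write x for the fraction cleared via CYP2C8. The observed AUC change means clearance fell to 1/1.19 = 0.8403 of baseline.
Only the CYP2C8 route changed, so 0.8403 = x·0.39 + (1 − x), giving x = 0.26.

0.26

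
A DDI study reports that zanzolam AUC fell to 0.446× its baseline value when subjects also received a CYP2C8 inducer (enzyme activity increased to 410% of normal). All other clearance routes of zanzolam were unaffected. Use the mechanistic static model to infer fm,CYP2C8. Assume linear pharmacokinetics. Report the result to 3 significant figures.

Let fm be the CYP2C8 fraction. New clearance relative to baseline = fm × 4.1 + (1 − fm).
AUC ratio = 1 / (new CL fraction), so new CL fraction = 1 / 0.446 = 2.242.
fm × 4.1 + 1 − fm = 2.242  ⇒  fm × (4.1 − 1) = 1.242  ⇒  fm = 0.401.

0.401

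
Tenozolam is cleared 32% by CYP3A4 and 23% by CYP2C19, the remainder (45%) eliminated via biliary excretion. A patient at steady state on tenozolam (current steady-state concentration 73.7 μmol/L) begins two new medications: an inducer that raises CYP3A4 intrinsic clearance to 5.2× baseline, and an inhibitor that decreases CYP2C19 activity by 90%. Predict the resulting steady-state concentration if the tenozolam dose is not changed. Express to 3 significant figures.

CYP3A4: 0.32 × 5.2 = 1.664
CYP2C19: 0.23 × 0.1 = 0.023
Other: 0.45 (unchanged)
Relative clearance = 1.664 + 0.023 + 0.45 = 2.137.
Dividing the baseline by the relative clearance: 73.7 / 2.137 = 34.5 μmol/L.

34.5 μmol/L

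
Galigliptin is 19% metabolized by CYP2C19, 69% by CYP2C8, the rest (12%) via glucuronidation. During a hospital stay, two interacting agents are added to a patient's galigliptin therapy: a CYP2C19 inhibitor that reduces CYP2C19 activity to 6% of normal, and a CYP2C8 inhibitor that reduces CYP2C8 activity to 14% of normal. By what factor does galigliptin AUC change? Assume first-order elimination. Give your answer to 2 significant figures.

The CYP2C19 pathway (19% of clearance) drops to 0.06× activity: 0.19 × 0.06 = 0.0114.
The CYP2C8 pathway (69% of clearance) drops to 0.14× activity: 0.69 × 0.14 = 0.0966.
Non-CYP routes (12%) are unchanged.
New clearance relative to baseline: 0.0114 + 0.0966 + 0.12 = 0.228.
Net AUC ratio = 1 / 0.228 = 4.4.

4.4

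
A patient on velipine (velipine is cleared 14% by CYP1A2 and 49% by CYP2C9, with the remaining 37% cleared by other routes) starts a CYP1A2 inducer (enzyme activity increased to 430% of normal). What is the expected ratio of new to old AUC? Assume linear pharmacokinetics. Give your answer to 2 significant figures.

0.68

CYP1A2: 0.14 × 4.3 = 0.602
CYP2C9: 0.49 (unchanged)
Other: 0.37 (unchanged)
New clearance relative to baseline: 0.602 + 0.49 + 0.37 = 1.462.
AUC ratio = CL_old/CL_new = 1 / 1.462 = 0.68.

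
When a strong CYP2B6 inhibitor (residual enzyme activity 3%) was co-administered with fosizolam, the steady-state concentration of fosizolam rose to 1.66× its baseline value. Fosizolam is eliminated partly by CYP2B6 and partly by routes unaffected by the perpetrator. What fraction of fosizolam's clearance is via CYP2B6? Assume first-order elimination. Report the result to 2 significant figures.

0.41

Let fm be the CYP2B6 fraction. New clearance relative to baseline = fm × 0.03 + (1 − fm).
Steady-state concentration ratio = 1 / (new CL fraction), so new CL fraction = 1 / 1.66 = 0.6024.
fm × 0.03 + 1 − fm = 0.6024  ⇒  fm × (0.03 − 1) = −0.3976  ⇒  fm = 0.41.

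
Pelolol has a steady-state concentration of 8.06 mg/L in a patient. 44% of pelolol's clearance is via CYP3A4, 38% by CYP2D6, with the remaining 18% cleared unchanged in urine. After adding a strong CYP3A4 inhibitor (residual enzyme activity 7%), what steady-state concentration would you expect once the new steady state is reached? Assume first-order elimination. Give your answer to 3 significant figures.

The CYP3A4 pathway (44% of clearance) drops to 0.07× activity: 0.44 × 0.07 = 0.0308.
CYP2D6 (38%) and the residual 18% are unaffected.
New clearance relative to baseline: 0.0308 + 0.38 + 0.18 = 0.5908.
New steady-state concentration = baseline ÷ relative clearance = 8.06 / 0.5908 = 13.6 mg/L.

13.6 mg/L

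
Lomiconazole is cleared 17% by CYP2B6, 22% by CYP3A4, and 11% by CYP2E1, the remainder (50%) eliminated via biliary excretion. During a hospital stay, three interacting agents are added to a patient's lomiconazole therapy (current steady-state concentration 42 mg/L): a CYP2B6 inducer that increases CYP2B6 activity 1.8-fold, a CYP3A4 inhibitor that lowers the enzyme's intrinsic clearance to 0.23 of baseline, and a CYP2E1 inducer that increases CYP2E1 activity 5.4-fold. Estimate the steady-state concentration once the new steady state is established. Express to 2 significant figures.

29 mg/L

CYP2B6: 0.17 × 1.8 = 0.306
CYP3A4: 0.22 × 0.23 = 0.0506
CYP2E1: 0.11 × 5.4 = 0.594
Other: 0.5 (unchanged)
CL_new/CL_old = 0.306 + 0.0506 + 0.594 + 0.5 = 1.4506.
New steady-state concentration = 42 / 1.4506 = 29 mg/L (concentration scales inversely with clearance).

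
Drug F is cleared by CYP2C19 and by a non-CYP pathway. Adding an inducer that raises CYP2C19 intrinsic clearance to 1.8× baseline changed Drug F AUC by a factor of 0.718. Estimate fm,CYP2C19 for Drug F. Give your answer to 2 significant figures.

0.49

Let fm be the CYP2C19 fraction. New clearance relative to baseline = fm × 1.8 + (1 − fm).
AUC ratio = 1 / (new CL fraction), so new CL fraction = 1 / 0.718 = 1.393.
fm × 1.8 + 1 − fm = 1.393  ⇒  fm × (1.8 − 1) = 0.3928  ⇒  fm = 0.49.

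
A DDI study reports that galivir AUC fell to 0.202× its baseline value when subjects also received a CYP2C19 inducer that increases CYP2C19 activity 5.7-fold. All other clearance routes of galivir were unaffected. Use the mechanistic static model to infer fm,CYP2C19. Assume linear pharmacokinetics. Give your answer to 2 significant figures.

0.84

Let x = fm,CYP2C19. Because AUC ∝ 1/CL, relative clearance rose to 1/0.202 = 4.95.
Setting x·5.7 + (1 − x) = 4.95 and solving: x = (4.95 − 1)/(5.7 − 1) = 0.84.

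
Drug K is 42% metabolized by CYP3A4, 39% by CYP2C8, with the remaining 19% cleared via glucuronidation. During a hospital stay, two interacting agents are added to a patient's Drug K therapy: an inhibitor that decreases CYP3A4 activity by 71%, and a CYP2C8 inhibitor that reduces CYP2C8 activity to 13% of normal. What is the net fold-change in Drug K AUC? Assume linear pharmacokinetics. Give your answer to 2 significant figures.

The CYP3A4 pathway (42% of clearance) falls to 0.29× activity: 0.42 × 0.29 = 0.1218.
The CYP2C8 pathway (39% of clearance) is reduced to 0.13× activity: 0.39 × 0.13 = 0.0507.
The remaining 19% of clearance is unaffected.
New clearance relative to baseline: 0.1218 + 0.0507 + 0.19 = 0.3625.
Because AUC varies inversely with clearance, the combined effect is 1 / 0.3625 = 2.8.

2.8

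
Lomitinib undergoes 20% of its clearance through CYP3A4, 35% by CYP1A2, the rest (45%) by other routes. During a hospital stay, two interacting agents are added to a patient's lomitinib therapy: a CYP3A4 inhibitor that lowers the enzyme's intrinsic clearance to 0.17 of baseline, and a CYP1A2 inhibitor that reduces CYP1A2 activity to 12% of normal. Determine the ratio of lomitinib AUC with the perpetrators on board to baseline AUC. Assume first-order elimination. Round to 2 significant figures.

1.9

CYP3A4: 0.2 × 0.17 = 0.034
CYP1A2: 0.35 × 0.12 = 0.042
Other: 0.45 (unchanged)
Relative clearance = 0.034 + 0.042 + 0.45 = 0.526.
Net AUC ratio = 1 / 0.526 = 1.9.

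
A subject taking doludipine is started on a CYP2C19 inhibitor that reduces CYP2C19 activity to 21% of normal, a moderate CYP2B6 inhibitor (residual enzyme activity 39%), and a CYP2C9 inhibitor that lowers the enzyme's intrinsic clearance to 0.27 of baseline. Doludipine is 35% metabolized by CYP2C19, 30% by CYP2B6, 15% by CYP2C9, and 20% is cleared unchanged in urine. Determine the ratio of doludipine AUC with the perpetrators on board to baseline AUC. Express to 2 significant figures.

The CYP2C19 pathway (35% of clearance) drops to 0.21× activity: 0.35 × 0.21 = 0.0735.
The CYP2B6 pathway (30% of clearance) is reduced to 0.39× activity: 0.3 × 0.39 = 0.117.
The CYP2C9 pathway (15% of clearance) is reduced to 0.27× activity: 0.15 × 0.27 = 0.0405.
The remaining 20% of clearance is unaffected.
Relative clearance = 0.0735 + 0.117 + 0.0405 + 0.2 = 0.431.
AUC ∝ 1/CL: fold-change = 1 / 0.431 = 2.3.

2.3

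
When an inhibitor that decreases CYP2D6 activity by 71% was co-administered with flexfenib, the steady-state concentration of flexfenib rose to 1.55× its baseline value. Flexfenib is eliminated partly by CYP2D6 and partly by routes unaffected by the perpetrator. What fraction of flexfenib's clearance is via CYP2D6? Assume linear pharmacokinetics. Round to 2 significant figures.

Call the CYP2D6 fraction fm. After the interaction, CL_new/CL_old = fm × 0.29 + (1 − fm).
Steady-state concentration ratio = 1 / (new CL fraction), so new CL fraction = 1 / 1.55 = 0.6452.
fm × 0.29 + 1 − fm = 0.6452  ⇒  fm × (0.29 − 1) = −0.3548  ⇒  fm = 0.50.

0.50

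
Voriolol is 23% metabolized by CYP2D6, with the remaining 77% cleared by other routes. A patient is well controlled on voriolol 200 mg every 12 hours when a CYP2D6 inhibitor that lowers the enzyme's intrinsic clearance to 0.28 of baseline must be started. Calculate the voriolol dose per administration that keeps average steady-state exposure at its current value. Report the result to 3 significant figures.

The CYP2D6 pathway (23% of clearance) falls to 0.28× activity: 0.23 × 0.28 = 0.0644.
Non-CYP routes (77%) are unchanged.
New clearance relative to baseline: 0.0644 + 0.77 = 0.8344.
To maintain the same steady-state level, dose must scale with clearance: new dose = 200 × 0.8344 = 167 mg.

167 mg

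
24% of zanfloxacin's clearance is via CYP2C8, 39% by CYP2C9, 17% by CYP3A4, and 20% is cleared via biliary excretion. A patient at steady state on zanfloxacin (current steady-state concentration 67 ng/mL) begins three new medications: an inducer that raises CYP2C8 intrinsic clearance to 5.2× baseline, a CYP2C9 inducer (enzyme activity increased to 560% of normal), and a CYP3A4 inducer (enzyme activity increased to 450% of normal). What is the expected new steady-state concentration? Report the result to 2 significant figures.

The CYP2C8 pathway (24% of clearance) rises to 5.2× activity: 0.24 × 5.2 = 1.248.
The CYP2C9 pathway (39% of clearance) is boosted to 5.6× activity: 0.39 × 5.6 = 2.184.
The CYP3A4 pathway (17% of clearance) increases to 4.5× activity: 0.17 × 4.5 = 0.765.
Non-CYP routes (20%) are unchanged.
New clearance relative to baseline: 1.248 + 2.184 + 0.765 + 0.2 = 4.397.
Dividing the baseline by the relative clearance: 67 / 4.397 = 15 ng/mL.

15 ng/mL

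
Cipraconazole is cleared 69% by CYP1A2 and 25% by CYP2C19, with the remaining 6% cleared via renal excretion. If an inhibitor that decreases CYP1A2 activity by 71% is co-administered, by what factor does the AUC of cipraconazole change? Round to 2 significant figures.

2.0

The CYP1A2 pathway (69% of clearance) drops to 0.29× activity: 0.69 × 0.29 = 0.2001.
CYP2C19 (25%) and the residual 6% are unaffected.
Relative clearance = 0.2001 + 0.25 + 0.06 = 0.5101.
AUC is inversely proportional to clearance, so the fold-change is 1 / 0.5101 = 2.0.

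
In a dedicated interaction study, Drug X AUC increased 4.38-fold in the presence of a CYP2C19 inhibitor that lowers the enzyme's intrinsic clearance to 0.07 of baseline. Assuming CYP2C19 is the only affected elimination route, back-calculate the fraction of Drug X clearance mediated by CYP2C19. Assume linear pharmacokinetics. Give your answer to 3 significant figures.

0.830

Write x for the fraction cleared via CYP2C19. The observed AUC change means clearance fell to 1/4.38 = 0.2283 of baseline.
Only the CYP2C19 route changed, so 0.2283 = x·0.07 + (1 − x), giving x = 0.830.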